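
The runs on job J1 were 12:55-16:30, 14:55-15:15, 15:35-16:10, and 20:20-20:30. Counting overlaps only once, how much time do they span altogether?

3 h 45 min

Merged: 12:55–16:30, 20:20–20:30.
Lengths: 3 h 35 min + 10 min = 3 h 45 min.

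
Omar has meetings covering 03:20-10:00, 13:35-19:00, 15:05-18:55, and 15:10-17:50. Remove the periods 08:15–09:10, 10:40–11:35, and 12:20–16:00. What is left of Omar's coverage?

03:20–08:15, 09:10–10:00, 16:00–19:00

First set merges to 03:20–10:00, 13:35–19:00.
03:20–10:00 \ B = 03:20–08:15, 09:10–10:00.
13:35–19:00 \ B = 16:00–19:00.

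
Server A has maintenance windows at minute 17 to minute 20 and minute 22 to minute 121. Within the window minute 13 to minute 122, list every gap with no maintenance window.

minute 13 to minute 17, minute 20 to minute 22, minute 121 to minute 122

Covered (merged): minute 17 to minute 20, minute 22 to minute 121.
Gaps within minute 13 to minute 122: minute 13 to minute 17, minute 20 to minute 22, minute 121 to minute 122.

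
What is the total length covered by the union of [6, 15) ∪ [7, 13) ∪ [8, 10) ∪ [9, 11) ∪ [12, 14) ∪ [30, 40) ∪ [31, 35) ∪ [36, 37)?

Merged: [6, 15), [30, 40).
Lengths: 9 + 10 = 19.

19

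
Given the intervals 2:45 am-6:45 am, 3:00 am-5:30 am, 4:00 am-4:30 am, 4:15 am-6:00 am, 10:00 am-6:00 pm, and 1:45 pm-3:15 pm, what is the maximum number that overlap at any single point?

Walk the sorted start/end points keeping a running depth.
The depth first hits 4 at 4:15 am.

4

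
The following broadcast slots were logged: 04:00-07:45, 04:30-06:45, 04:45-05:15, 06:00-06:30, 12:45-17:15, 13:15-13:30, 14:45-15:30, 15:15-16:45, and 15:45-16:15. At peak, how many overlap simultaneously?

Walk the sorted start/end points keeping a running depth.
The depth first hits 3 at 04:45.

3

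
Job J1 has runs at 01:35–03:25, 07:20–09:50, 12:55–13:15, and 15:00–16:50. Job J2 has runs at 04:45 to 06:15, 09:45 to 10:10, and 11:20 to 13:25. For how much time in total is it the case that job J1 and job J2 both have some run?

25 min

A ∩ B = 09:45–09:50, 12:55–13:15.
Total: 5 min + 20 min = 25 min.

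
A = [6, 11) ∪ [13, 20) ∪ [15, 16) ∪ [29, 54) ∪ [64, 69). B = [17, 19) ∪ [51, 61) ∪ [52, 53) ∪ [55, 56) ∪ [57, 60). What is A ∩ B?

[17, 19) ∪ [51, 54)

Merge the first list: [6, 11), [13, 20), [29, 54), [64, 69).
Merge the second list: [17, 19), [51, 61).
[6, 11) falls entirely outside B.
[13, 20) overlaps B on [17, 19).
[29, 54) overlaps B on [51, 54).
[64, 69) falls entirely outside B.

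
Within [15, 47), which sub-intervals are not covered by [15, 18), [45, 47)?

[18, 45)

After merging, the occupied span is [15, 18), [45, 47).
Uncovered inside [15, 47): [18, 45).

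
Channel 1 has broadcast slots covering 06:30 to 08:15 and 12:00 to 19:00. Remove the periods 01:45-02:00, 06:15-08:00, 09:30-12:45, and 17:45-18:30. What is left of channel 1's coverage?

08:00–08:15, 12:45–17:45, 18:30–19:00

06:30–08:15 minus B → 08:00–08:15.
12:00–19:00 minus B → 12:45–17:45, 18:30–19:00.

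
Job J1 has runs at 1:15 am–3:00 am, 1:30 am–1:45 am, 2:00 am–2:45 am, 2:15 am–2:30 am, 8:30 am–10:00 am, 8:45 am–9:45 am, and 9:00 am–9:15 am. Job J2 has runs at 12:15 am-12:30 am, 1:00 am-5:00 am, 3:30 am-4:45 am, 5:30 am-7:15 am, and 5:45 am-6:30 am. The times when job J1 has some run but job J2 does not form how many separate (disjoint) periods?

1

First set merges to 1:15 am-3:00 am, 8:30 am-10:00 am.
Second set merges to 12:15 am-12:30 am, 1:00 am-5:00 am, 5:30 am-7:15 am.
A \ B = 8:30 am-10:00 am.
That is 1 disjoint piece.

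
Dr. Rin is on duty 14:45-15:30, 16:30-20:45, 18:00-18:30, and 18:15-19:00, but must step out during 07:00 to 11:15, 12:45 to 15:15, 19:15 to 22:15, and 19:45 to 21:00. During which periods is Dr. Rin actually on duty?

15:15–15:30, 16:30–19:15

Merge the first list: 14:45–15:30, 16:30–20:45.
Merge the second list: 07:00–11:15, 12:45–15:15, 19:15–22:15.
14:45–15:30 minus B → 15:15–15:30.
16:30–20:45 minus B → 16:30–19:15.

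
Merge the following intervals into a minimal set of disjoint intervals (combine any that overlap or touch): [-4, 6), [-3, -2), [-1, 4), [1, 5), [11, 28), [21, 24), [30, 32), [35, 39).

[-4, 6) ∪ [11, 28) ∪ [30, 32) ∪ [35, 39)

[-3, -2) overlaps/touches [-4, 6) → extend to [-4, 6).
[-1, 4) overlaps/touches [-4, 6) → extend to [-4, 6).
[1, 5) overlaps/touches [-4, 6) → extend to [-4, 6).
[11, 28) is disjoint → start new block.
[21, 24) overlaps/touches [11, 28) → extend to [11, 28).
[30, 32) is disjoint → start new block.
[35, 39) is disjoint → start new block.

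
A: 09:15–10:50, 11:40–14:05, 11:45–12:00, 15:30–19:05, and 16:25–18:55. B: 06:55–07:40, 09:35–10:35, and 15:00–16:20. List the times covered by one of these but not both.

06:55-07:40, 09:15-09:35, 10:35-10:50, 11:40-14:05, 15:00-15:30, 16:20-19:05

Merge the first list: 09:15-10:50, 11:40-14:05, 15:30-19:05.
Only in the first: 09:15-09:35, 10:35-10:50, 11:40-14:05, 16:20-19:05.
Only in the second: 06:55-07:40, 15:00-15:30.
Together these are the periods covered by exactly one.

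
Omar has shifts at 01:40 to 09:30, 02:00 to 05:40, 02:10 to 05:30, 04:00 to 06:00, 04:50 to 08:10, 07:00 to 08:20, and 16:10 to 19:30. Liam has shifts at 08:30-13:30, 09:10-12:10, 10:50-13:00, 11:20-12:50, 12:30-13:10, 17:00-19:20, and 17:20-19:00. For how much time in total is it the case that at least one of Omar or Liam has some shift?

A, merged: 01:40–09:30, 16:10–19:30.
B, merged: 08:30–13:30, 17:00–19:20.
A ∪ B = 01:40–13:30, 16:10–19:30.
Total: 11 h 50 min + 3 h 20 min = 15 h 10 min.

15 h 10 min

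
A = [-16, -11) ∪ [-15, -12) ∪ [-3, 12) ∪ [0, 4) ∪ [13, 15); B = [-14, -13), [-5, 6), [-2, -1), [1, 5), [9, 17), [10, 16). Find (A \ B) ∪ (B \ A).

A, merged: [-16, -11), [-3, 12), [13, 15).
B, merged: [-14, -13), [-5, 6), [9, 17).
Only in the first: [-16, -14), [-13, -11), [6, 9).
Only in the second: [-5, -3), [12, 13), [15, 17).
Together these are the periods covered by exactly one.

[-16, -14) ∪ [-13, -11) ∪ [-5, -3) ∪ [6, 9) ∪ [12, 13) ∪ [15, 17)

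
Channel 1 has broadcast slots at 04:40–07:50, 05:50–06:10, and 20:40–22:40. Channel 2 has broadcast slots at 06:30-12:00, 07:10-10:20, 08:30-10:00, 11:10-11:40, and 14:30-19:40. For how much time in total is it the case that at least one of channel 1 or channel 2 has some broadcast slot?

14 h 30 min

Merge the first list: 04:40–07:50, 20:40–22:40.
Merge the second list: 06:30–12:00, 14:30–19:40.
A ∪ B = 04:40–12:00, 14:30–19:40, 20:40–22:40.
Total: 7 h 20 min + 5 h 10 min + 2 h = 14 h 30 min.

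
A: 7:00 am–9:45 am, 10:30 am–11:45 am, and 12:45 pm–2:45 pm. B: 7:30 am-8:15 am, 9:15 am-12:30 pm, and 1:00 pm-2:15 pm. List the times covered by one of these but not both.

A but not B: 7:00 am–7:30 am, 8:15 am–9:15 am, 12:45 pm–1:00 pm, 2:15 pm–2:45 pm.
B but not A: 9:45 am–10:30 am, 11:45 am–12:30 pm.
Combining gives A △ B.

7:00 am–7:30 am, 8:15 am–9:15 am, 9:45 am–10:30 am, 11:45 am–12:30 pm, 12:45 pm–1:00 pm, 2:15 pm–2:45 pm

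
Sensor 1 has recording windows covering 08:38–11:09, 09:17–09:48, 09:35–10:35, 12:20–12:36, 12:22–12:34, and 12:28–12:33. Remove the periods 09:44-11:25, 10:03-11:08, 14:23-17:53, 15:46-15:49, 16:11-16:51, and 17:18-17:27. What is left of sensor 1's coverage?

First set merges to 08:38–11:09, 12:20–12:36.
Second set merges to 09:44–11:25, 14:23–17:53.
08:38–11:09 minus B → 08:38–09:44.
12:20–12:36: no B overlap → unchanged.

08:38–09:44, 12:20–12:36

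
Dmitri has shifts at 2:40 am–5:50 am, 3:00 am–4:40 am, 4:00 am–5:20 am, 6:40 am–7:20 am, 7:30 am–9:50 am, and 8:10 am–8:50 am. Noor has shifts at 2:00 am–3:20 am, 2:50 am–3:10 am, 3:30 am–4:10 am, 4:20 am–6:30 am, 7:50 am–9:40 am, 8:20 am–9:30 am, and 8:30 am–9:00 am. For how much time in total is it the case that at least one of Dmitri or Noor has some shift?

Merge the first list: 2:40 am–5:50 am, 6:40 am–7:20 am, 7:30 am–9:50 am.
Merge the second list: 2:00 am–3:20 am, 3:30 am–4:10 am, 4:20 am–6:30 am, 7:50 am–9:40 am.
A ∪ B = 2:00 am–6:30 am, 6:40 am–7:20 am, 7:30 am–9:50 am.
Total: 4 h 30 min + 40 min + 2 h 20 min = 7 h 30 min.

7 h 30 min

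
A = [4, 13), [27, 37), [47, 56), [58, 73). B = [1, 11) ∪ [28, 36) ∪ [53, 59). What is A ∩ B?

[4, 11) ∪ [28, 36) ∪ [53, 56) ∪ [58, 59)

[4, 13) overlaps B on [4, 11).
[27, 37) overlaps B on [28, 36).
[47, 56) overlaps B on [53, 56).
[58, 73) overlaps B on [58, 59).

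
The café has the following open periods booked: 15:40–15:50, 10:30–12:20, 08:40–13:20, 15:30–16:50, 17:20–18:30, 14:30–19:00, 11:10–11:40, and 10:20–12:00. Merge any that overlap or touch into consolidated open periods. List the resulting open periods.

08:40–13:20, 14:30–19:00

Sort by start: 08:40–13:20, 10:20–12:00, 10:30–12:20, 11:10–11:40, 14:30–19:00, 15:30–16:50, 15:40–15:50, 17:20–18:30.
10:20–12:00 overlaps/touches 08:40–13:20 → extend to 08:40–13:20.
10:30–12:20 overlaps/touches 08:40–13:20 → extend to 08:40–13:20.
11:10–11:40 overlaps/touches 08:40–13:20 → extend to 08:40–13:20.
14:30–19:00 is disjoint → start new block.
15:30–16:50 overlaps/touches 14:30–19:00 → extend to 14:30–19:00.
15:40–15:50 overlaps/touches 14:30–19:00 → extend to 14:30–19:00.
17:20–18:30 overlaps/touches 14:30–19:00 → extend to 14:30–19:00.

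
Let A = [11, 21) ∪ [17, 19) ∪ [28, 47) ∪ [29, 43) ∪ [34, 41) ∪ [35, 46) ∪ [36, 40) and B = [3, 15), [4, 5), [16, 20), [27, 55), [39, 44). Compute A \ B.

[15, 16) ∪ [20, 21)

First set merges to [11, 21), [28, 47).
Second set merges to [3, 15), [16, 20), [27, 55).
[11, 21) \ B = [15, 16), [20, 21).
[28, 47): entirely removed.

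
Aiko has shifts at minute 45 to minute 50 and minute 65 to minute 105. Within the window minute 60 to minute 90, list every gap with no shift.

After merging, the occupied span is minute 45 to minute 50, minute 65 to minute 105.
Complement within minute 60 to minute 90: minute 60 to minute 65.

minute 60 to minute 65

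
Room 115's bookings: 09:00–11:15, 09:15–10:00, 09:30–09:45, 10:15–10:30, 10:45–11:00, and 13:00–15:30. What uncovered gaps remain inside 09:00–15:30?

11:15-13:00

The merged coverage is 09:00-11:15, 13:00-15:30.
Uncovered inside 09:00-15:30: 11:15-13:00.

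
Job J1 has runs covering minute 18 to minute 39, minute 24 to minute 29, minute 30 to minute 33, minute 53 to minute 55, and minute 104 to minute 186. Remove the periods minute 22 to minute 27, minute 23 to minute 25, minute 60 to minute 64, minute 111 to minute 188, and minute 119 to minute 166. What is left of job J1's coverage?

minute 18 to minute 22, minute 27 to minute 39, minute 53 to minute 55, minute 104 to minute 111

A, merged: minute 18 to minute 39, minute 53 to minute 55, minute 104 to minute 186.
B, merged: minute 22 to minute 27, minute 60 to minute 64, minute 111 to minute 188.
minute 18 to minute 39 minus B → minute 18 to minute 22, minute 27 to minute 39.
minute 53 to minute 55: no B overlap → unchanged.
minute 104 to minute 186 minus B → minute 104 to minute 111.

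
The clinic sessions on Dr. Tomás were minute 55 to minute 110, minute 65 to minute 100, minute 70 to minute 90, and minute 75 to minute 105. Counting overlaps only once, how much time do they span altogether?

Merged: minute 55 to minute 110.
Length: 55 minutes.

55 minutes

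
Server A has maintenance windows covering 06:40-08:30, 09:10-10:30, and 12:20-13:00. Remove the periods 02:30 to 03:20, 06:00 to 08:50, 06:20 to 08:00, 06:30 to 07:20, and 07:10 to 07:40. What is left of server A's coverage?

B, merged: 02:30–03:20, 06:00–08:50.
06:40–08:30: entirely removed.
09:10–10:30: nothing removed.
12:20–13:00: nothing removed.

09:10–10:30, 12:20–13:00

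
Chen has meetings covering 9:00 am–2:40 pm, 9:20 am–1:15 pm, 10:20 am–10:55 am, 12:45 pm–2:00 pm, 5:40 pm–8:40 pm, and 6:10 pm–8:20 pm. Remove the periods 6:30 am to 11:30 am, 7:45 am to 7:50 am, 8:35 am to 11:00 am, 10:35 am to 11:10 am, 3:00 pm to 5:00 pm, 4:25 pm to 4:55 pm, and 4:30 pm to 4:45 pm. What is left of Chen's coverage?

First set merges to 9:00 am-2:40 pm, 5:40 pm-8:40 pm.
Second set merges to 6:30 am-11:30 am, 3:00 pm-5:00 pm.
9:00 am-2:40 pm minus B → 11:30 am-2:40 pm.
5:40 pm-8:40 pm: no B overlap → unchanged.

11:30 am-2:40 pm, 5:40 pm-8:40 pm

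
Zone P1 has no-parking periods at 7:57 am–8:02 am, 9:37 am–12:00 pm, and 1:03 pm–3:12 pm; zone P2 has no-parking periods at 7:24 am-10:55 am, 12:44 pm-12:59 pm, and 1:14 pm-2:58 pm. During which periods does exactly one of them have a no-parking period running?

7:24 am-7:57 am, 8:02 am-9:37 am, 10:55 am-12:00 pm, 12:44 pm-12:59 pm, 1:03 pm-1:14 pm, 2:58 pm-3:12 pm

A but not B: 10:55 am-12:00 pm, 1:03 pm-1:14 pm, 2:58 pm-3:12 pm.
B but not A: 7:24 am-7:57 am, 8:02 am-9:37 am, 12:44 pm-12:59 pm.
Combining gives A △ B.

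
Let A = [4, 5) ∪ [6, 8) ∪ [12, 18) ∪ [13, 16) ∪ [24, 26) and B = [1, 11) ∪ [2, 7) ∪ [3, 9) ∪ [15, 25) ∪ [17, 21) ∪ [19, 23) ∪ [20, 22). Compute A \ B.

[12, 15) ∪ [25, 26)

A, merged: [4, 5), [6, 8), [12, 18), [24, 26).
B, merged: [1, 11), [15, 25).
[4, 5) lies entirely inside B → drops out.
[6, 8) lies entirely inside B → drops out.
[12, 18) with B removed leaves [12, 15).
[24, 26) with B removed leaves [25, 26).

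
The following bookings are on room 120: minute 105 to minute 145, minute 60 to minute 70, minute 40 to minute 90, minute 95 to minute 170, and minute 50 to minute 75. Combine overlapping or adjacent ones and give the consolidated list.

Sort by start: minute 40 to minute 90, minute 50 to minute 75, minute 60 to minute 70, minute 95 to minute 170, minute 105 to minute 145.
minute 50 to minute 75 overlaps/touches minute 40 to minute 90 → extend to minute 40 to minute 90.
minute 60 to minute 70 overlaps/touches minute 40 to minute 90 → extend to minute 40 to minute 90.
minute 95 to minute 170 is disjoint → start new block.
minute 105 to minute 145 overlaps/touches minute 95 to minute 170 → extend to minute 95 to minute 170.

minute 40 to minute 90, minute 95 to minute 170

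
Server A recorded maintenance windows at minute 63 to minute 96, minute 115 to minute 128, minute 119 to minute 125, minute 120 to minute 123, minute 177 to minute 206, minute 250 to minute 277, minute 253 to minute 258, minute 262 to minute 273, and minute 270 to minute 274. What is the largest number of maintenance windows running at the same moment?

3

Walk the sorted start/end points keeping a running depth.
The depth first hits 3 at minute 120.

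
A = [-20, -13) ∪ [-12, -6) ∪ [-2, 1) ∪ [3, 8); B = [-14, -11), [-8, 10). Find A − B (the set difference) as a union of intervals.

[-20, -13) minus B → [-20, -14).
[-12, -6) minus B → [-11, -8).
[-2, 1): fully covered by B → removed.
[3, 8): fully covered by B → removed.

[-20, -14) ∪ [-11, -8)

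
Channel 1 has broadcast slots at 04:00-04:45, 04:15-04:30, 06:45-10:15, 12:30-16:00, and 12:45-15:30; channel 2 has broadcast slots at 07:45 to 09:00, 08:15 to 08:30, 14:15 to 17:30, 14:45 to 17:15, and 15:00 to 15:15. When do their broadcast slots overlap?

07:45–09:00, 14:15–16:00

First set merges to 04:00–04:45, 06:45–10:15, 12:30–16:00.
Second set merges to 07:45–09:00, 14:15–17:30.
04:00–04:45: no overlap with the second set.
06:45–10:15 meets the second set on 07:45–09:00.
12:30–16:00 meets the second set on 14:15–16:00.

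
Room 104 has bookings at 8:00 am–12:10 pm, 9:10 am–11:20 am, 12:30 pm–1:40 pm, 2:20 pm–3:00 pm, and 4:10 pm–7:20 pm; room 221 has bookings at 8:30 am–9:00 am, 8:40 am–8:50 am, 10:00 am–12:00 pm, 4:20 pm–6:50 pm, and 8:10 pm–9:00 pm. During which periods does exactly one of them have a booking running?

8:00 am-8:30 am, 9:00 am-10:00 am, 12:00 pm-12:10 pm, 12:30 pm-1:40 pm, 2:20 pm-3:00 pm, 4:10 pm-4:20 pm, 6:50 pm-7:20 pm, 8:10 pm-9:00 pm

Merge the first list: 8:00 am-12:10 pm, 12:30 pm-1:40 pm, 2:20 pm-3:00 pm, 4:10 pm-7:20 pm.
Merge the second list: 8:30 am-9:00 am, 10:00 am-12:00 pm, 4:20 pm-6:50 pm, 8:10 pm-9:00 pm.
A \ B = 8:00 am-8:30 am, 9:00 am-10:00 am, 12:00 pm-12:10 pm, 12:30 pm-1:40 pm, 2:20 pm-3:00 pm, 4:10 pm-4:20 pm, 6:50 pm-7:20 pm.
B \ A = 8:10 pm-9:00 pm.
Union of the two gives the symmetric difference.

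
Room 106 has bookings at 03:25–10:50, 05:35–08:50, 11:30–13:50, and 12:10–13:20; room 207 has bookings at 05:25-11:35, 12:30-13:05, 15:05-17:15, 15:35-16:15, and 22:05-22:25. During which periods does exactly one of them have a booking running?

03:25–05:25, 10:50–11:30, 11:35–12:30, 13:05–13:50, 15:05–17:15, 22:05–22:25

Merge the first list: 03:25–10:50, 11:30–13:50.
Merge the second list: 05:25–11:35, 12:30–13:05, 15:05–17:15, 22:05–22:25.
A \ B = 03:25–05:25, 11:35–12:30, 13:05–13:50.
B \ A = 10:50–11:30, 15:05–17:15, 22:05–22:25.
Union of the two gives the symmetric difference.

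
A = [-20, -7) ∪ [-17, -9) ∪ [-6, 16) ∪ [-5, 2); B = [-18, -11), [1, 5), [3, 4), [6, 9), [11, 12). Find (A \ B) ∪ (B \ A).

[-20, -18) ∪ [-11, -7) ∪ [-6, 1) ∪ [5, 6) ∪ [9, 11) ∪ [12, 16)

First set merges to [-20, -7), [-6, 16).
Second set merges to [-18, -11), [1, 5), [6, 9), [11, 12).
Only in the first: [-20, -18), [-11, -7), [-6, 1), [5, 6), [9, 11), [12, 16).
Only in the second: none.
Together these are the periods covered by exactly one.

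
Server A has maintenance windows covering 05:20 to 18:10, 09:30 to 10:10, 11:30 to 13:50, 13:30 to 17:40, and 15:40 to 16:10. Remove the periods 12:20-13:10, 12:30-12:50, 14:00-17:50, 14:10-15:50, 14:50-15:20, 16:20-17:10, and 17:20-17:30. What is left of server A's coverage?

Merge the first list: 05:20-18:10.
Merge the second list: 12:20-13:10, 14:00-17:50.
05:20-18:10 with B removed leaves 05:20-12:20, 13:10-14:00, 17:50-18:10.

05:20-12:20, 13:10-14:00, 17:50-18:10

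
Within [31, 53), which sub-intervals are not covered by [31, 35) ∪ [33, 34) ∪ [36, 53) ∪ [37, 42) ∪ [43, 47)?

[35, 36)

The merged coverage is [31, 35), [36, 53).
Gaps within [31, 53): [35, 36).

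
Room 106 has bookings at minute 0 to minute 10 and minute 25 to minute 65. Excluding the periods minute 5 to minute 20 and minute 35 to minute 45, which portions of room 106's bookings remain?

minute 0 to minute 5, minute 25 to minute 35, minute 45 to minute 65

minute 0 to minute 10 minus B → minute 0 to minute 5.
minute 25 to minute 65 minus B → minute 25 to minute 35, minute 45 to minute 65.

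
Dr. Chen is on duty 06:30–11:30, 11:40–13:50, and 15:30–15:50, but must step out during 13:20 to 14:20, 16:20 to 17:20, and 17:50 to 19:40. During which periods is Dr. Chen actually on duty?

06:30–11:30: no B overlap → unchanged.
11:40–13:50 minus B → 11:40–13:20.
15:30–15:50: no B overlap → unchanged.

06:30–11:30, 11:40–13:20, 15:30–15:50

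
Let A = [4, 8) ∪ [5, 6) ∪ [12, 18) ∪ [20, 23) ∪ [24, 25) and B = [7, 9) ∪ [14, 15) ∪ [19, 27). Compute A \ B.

[4, 7) ∪ [12, 14) ∪ [15, 18)

A, merged: [4, 8), [12, 18), [20, 23), [24, 25).
[4, 8) with B removed leaves [4, 7).
[12, 18) with B removed leaves [12, 14), [15, 18).
[20, 23) lies entirely inside B → drops out.
[24, 25) lies entirely inside B → drops out.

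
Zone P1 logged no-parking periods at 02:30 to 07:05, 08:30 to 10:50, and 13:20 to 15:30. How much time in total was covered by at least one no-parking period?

9 h 5 min

Merged: 02:30–07:05, 08:30–10:50, 13:20–15:30.
Lengths: 4 h 35 min + 2 h 20 min + 2 h 10 min = 9 h 5 min.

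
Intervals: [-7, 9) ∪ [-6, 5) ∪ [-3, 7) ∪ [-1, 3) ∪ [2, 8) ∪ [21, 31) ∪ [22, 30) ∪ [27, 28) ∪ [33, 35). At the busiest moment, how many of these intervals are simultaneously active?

5

Walk the sorted start/end points keeping a running depth.
The depth first hits 5 at 2.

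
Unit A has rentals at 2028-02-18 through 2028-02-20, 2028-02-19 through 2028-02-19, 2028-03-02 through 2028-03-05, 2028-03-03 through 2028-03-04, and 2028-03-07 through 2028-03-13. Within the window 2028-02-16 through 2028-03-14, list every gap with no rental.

After merging, the occupied span is 2028-02-18 through 2028-02-20, 2028-03-02 through 2028-03-05, 2028-03-07 through 2028-03-13.
Uncovered inside 2028-02-16 through 2028-03-14: 2028-02-16 through 2028-02-17, 2028-02-21 through 2028-03-01, 2028-03-06 through 2028-03-06, 2028-03-14 through 2028-03-14.

2028-02-16 through 2028-02-17, 2028-02-21 through 2028-03-01, 2028-03-06 through 2028-03-06, 2028-03-14 through 2028-03-14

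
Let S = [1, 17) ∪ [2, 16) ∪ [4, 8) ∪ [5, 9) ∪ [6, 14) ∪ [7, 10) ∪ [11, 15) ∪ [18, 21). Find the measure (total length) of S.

Merged: [1, 17), [18, 21).
Lengths: 16 + 3 = 19.

19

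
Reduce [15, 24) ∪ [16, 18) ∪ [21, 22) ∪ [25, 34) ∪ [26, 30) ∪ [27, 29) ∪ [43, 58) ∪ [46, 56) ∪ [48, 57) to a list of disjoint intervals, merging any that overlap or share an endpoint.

[15, 24) ∪ [25, 34) ∪ [43, 58)

[16, 18) overlaps/touches [15, 24) → extend to [15, 24).
[21, 22) overlaps/touches [15, 24) → extend to [15, 24).
[25, 34) is disjoint → start new block.
[26, 30) overlaps/touches [25, 34) → extend to [25, 34).
[27, 29) overlaps/touches [25, 34) → extend to [25, 34).
[43, 58) is disjoint → start new block.
[46, 56) overlaps/touches [43, 58) → extend to [43, 58).
[48, 57) overlaps/touches [43, 58) → extend to [43, 58).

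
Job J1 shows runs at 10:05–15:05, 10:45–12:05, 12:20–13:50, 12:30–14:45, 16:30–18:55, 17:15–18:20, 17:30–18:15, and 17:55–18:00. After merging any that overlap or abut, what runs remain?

10:45-12:05 overlaps/touches 10:05-15:05 → extend to 10:05-15:05.
12:20-13:50 overlaps/touches 10:05-15:05 → extend to 10:05-15:05.
12:30-14:45 overlaps/touches 10:05-15:05 → extend to 10:05-15:05.
16:30-18:55 is disjoint → start new block.
17:15-18:20 overlaps/touches 16:30-18:55 → extend to 16:30-18:55.
17:30-18:15 overlaps/touches 16:30-18:55 → extend to 16:30-18:55.
17:55-18:00 overlaps/touches 16:30-18:55 → extend to 16:30-18:55.

10:05-15:05, 16:30-18:55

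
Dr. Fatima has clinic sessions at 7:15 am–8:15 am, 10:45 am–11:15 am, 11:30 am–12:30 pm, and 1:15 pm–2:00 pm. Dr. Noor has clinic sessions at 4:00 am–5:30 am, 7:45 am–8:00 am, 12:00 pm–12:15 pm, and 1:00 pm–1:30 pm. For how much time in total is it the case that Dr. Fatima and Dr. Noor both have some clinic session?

45 min

A ∩ B = 7:45 am-8:00 am, 12:00 pm-12:15 pm, 1:15 pm-1:30 pm.
Total: 15 min + 15 min + 15 min = 45 min.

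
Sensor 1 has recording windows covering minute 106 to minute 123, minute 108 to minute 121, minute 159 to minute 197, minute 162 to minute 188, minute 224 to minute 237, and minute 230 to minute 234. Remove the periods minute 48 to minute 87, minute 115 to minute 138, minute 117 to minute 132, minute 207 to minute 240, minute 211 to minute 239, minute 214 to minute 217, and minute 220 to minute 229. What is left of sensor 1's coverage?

Merge the first list: minute 106 to minute 123, minute 159 to minute 197, minute 224 to minute 237.
Merge the second list: minute 48 to minute 87, minute 115 to minute 138, minute 207 to minute 240.
minute 106 to minute 123 \ B = minute 106 to minute 115.
minute 159 to minute 197: nothing removed.
minute 224 to minute 237: entirely removed.

minute 106 to minute 115, minute 159 to minute 197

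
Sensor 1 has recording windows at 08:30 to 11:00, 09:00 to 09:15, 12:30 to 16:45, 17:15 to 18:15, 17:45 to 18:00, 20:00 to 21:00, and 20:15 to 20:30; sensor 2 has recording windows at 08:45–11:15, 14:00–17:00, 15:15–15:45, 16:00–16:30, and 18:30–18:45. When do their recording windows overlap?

A, merged: 08:30–11:00, 12:30–16:45, 17:15–18:15, 20:00–21:00.
B, merged: 08:45–11:15, 14:00–17:00, 18:30–18:45.
08:30–11:00 meets the second set on 08:45–11:00.
12:30–16:45 meets the second set on 14:00–16:45.
17:15–18:15: no overlap with the second set.
20:00–21:00: no overlap with the second set.

08:45–11:00, 14:00–16:45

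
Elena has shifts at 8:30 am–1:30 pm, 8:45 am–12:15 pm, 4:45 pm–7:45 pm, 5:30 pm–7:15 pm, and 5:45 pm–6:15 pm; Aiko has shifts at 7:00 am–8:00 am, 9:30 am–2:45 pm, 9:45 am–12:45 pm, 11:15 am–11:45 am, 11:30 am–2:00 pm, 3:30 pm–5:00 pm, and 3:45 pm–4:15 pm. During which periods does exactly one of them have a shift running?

First set merges to 8:30 am–1:30 pm, 4:45 pm–7:45 pm.
Second set merges to 7:00 am–8:00 am, 9:30 am–2:45 pm, 3:30 pm–5:00 pm.
A \ B = 8:30 am–9:30 am, 5:00 pm–7:45 pm.
B \ A = 7:00 am–8:00 am, 1:30 pm–2:45 pm, 3:30 pm–4:45 pm.
Union of the two gives the symmetric difference.

7:00 am–8:00 am, 8:30 am–9:30 am, 1:30 pm–2:45 pm, 3:30 pm–4:45 pm, 5:00 pm–7:45 pm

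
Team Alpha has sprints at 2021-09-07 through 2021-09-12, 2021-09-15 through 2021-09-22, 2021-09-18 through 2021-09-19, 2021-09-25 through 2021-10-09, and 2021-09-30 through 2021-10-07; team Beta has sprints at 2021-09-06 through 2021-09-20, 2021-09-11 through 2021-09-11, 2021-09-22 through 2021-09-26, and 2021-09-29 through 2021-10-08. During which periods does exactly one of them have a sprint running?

2021-09-06 through 2021-09-06, 2021-09-13 through 2021-09-14, 2021-09-21 through 2021-09-21, 2021-09-23 through 2021-09-24, 2021-09-27 through 2021-09-28, 2021-10-09 through 2021-10-09

A, merged: 2021-09-07 through 2021-09-12, 2021-09-15 through 2021-09-22, 2021-09-25 through 2021-10-09.
B, merged: 2021-09-06 through 2021-09-20, 2021-09-22 through 2021-09-26, 2021-09-29 through 2021-10-08.
A \ B = 2021-09-21 through 2021-09-21, 2021-09-27 through 2021-09-28, 2021-10-09 through 2021-10-09.
B \ A = 2021-09-06 through 2021-09-06, 2021-09-13 through 2021-09-14, 2021-09-23 through 2021-09-24.
Union of the two gives the symmetric difference.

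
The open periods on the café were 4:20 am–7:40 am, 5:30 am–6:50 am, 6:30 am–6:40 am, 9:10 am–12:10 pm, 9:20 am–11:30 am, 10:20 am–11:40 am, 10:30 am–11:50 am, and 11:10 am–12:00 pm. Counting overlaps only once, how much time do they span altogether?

6 h 20 min

Merged: 4:20 am–7:40 am, 9:10 am–12:10 pm.
Lengths: 3 h 20 min + 3 h = 6 h 20 min.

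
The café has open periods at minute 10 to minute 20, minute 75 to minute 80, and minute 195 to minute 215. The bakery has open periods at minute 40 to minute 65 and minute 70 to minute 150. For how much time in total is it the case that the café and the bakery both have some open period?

A ∩ B = minute 75 to minute 80.
Total: 5 minutes.

5 minutes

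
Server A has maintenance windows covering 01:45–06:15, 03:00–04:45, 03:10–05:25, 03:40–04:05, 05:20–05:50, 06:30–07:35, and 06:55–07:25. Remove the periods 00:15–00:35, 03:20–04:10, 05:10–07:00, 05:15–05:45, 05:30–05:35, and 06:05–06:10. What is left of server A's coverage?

01:45–03:20, 04:10–05:10, 07:00–07:35

Merge the first list: 01:45–06:15, 06:30–07:35.
Merge the second list: 00:15–00:35, 03:20–04:10, 05:10–07:00.
01:45–06:15 minus B → 01:45–03:20, 04:10–05:10.
06:30–07:35 minus B → 07:00–07:35.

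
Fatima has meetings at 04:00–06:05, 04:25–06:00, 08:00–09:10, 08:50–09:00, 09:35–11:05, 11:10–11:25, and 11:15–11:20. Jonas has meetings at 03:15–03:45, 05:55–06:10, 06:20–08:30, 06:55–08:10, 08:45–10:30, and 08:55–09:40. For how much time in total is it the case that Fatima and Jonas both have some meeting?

2 h

First set merges to 04:00-06:05, 08:00-09:10, 09:35-11:05, 11:10-11:25.
Second set merges to 03:15-03:45, 05:55-06:10, 06:20-08:30, 08:45-10:30.
A ∩ B = 05:55-06:05, 08:00-08:30, 08:45-09:10, 09:35-10:30.
Total: 10 min + 30 min + 25 min + 55 min = 2 h.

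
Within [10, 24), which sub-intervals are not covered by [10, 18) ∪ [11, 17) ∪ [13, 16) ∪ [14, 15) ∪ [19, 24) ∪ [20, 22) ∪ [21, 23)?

[18, 19)

The merged coverage is [10, 18), [19, 24).
Uncovered inside [10, 24): [18, 19).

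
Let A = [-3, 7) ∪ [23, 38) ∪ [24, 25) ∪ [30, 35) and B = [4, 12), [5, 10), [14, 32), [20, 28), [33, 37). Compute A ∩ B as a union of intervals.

A, merged: [-3, 7), [23, 38).
B, merged: [4, 12), [14, 32), [33, 37).
[-3, 7) overlaps B on [4, 7).
[23, 38) overlaps B on [23, 32), [33, 37).

[4, 7) ∪ [23, 32) ∪ [33, 37)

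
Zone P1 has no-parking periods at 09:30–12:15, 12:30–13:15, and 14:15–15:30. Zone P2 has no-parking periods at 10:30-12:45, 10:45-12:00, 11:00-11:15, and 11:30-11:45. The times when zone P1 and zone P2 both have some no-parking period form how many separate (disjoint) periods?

2

Merge the second list: 10:30–12:45.
A ∩ B = 10:30–12:15, 12:30–12:45.
That is 2 disjoint pieces.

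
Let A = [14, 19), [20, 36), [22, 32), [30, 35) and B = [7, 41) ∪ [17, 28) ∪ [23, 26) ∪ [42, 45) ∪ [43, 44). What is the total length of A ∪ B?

37

A, merged: [14, 19), [20, 36).
B, merged: [7, 41), [42, 45).
A ∪ B = [7, 41), [42, 45).
Total: 34 + 3 = 37.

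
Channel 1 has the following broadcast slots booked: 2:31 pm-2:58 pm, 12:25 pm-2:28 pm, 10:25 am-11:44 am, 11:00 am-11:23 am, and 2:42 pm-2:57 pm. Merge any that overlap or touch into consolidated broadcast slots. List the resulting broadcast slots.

10:25 am–11:44 am, 12:25 pm–2:28 pm, 2:31 pm–2:58 pm

Sort by start: 10:25 am–11:44 am, 11:00 am–11:23 am, 12:25 pm–2:28 pm, 2:31 pm–2:58 pm, 2:42 pm–2:57 pm.
11:00 am–11:23 am overlaps/touches 10:25 am–11:44 am → extend to 10:25 am–11:44 am.
12:25 pm–2:28 pm is disjoint → start new block.
2:31 pm–2:58 pm is disjoint → start new block.
2:42 pm–2:57 pm overlaps/touches 2:31 pm–2:58 pm → extend to 2:31 pm–2:58 pm.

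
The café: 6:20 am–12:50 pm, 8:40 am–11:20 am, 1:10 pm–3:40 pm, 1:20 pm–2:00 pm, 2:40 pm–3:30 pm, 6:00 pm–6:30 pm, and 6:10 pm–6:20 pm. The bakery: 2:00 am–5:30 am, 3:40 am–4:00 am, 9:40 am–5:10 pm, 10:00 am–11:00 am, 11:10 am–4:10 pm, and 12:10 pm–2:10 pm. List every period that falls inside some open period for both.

9:40 am–12:50 pm, 1:10 pm–3:40 pm

First set merges to 6:20 am–12:50 pm, 1:10 pm–3:40 pm, 6:00 pm–6:30 pm.
Second set merges to 2:00 am–5:30 am, 9:40 am–5:10 pm.
6:20 am–12:50 pm overlaps B on 9:40 am–12:50 pm.
1:10 pm–3:40 pm overlaps B on 1:10 pm–3:40 pm.
6:00 pm–6:30 pm falls entirely outside B.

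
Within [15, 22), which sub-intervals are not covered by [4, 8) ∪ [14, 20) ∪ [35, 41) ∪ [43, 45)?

[20, 22)

The merged coverage is [4, 8), [14, 20), [35, 41), [43, 45).
Gaps within [15, 22): [20, 22).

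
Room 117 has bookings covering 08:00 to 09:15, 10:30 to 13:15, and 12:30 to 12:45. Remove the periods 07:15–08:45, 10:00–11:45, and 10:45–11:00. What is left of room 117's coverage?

08:45–09:15, 11:45–13:15

A, merged: 08:00–09:15, 10:30–13:15.
B, merged: 07:15–08:45, 10:00–11:45.
08:00–09:15 with B removed leaves 08:45–09:15.
10:30–13:15 with B removed leaves 11:45–13:15.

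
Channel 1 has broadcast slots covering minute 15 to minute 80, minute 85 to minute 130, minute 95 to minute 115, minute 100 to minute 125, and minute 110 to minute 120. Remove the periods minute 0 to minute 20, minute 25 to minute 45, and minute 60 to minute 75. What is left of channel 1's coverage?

A, merged: minute 15 to minute 80, minute 85 to minute 130.
minute 15 to minute 80 with B removed leaves minute 20 to minute 25, minute 45 to minute 60, minute 75 to minute 80.
minute 85 to minute 130 is untouched.

minute 20 to minute 25, minute 45 to minute 60, minute 75 to minute 80, minute 85 to minute 130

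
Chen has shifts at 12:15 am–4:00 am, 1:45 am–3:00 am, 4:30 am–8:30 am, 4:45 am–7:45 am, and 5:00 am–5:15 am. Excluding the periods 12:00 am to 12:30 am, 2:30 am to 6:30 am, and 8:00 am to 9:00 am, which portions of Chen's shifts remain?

A, merged: 12:15 am-4:00 am, 4:30 am-8:30 am.
12:15 am-4:00 am with B removed leaves 12:30 am-2:30 am.
4:30 am-8:30 am with B removed leaves 6:30 am-8:00 am.

12:30 am-2:30 am, 6:30 am-8:00 am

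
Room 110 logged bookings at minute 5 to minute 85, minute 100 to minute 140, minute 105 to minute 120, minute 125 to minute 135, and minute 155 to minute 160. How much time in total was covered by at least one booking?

125 minutes

Merged: minute 5 to minute 85, minute 100 to minute 140, minute 155 to minute 160.
Lengths: 80 minutes + 40 minutes + 5 minutes = 125 minutes.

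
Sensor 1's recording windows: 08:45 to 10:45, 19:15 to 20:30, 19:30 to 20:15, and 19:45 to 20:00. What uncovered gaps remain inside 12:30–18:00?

Covered (merged): 08:45–10:45, 19:15–20:30.
Complement within 12:30–18:00: 12:30–18:00.

12:30–18:00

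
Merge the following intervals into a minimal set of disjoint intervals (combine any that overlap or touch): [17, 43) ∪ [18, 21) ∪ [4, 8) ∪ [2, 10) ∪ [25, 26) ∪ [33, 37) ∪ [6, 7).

Sort by start: [2, 10), [4, 8), [6, 7), [17, 43), [18, 21), [25, 26), [33, 37).
[4, 8) overlaps/touches [2, 10) → extend to [2, 10).
[6, 7) overlaps/touches [2, 10) → extend to [2, 10).
[17, 43) is disjoint → start new block.
[18, 21) overlaps/touches [17, 43) → extend to [17, 43).
[25, 26) overlaps/touches [17, 43) → extend to [17, 43).
[33, 37) overlaps/touches [17, 43) → extend to [17, 43).

[2, 10) ∪ [17, 43)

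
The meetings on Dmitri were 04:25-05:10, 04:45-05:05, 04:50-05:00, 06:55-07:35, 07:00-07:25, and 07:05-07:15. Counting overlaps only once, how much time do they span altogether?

Merged: 04:25–05:10, 06:55–07:35.
Lengths: 45 min + 40 min = 1 h 25 min.

1 h 25 min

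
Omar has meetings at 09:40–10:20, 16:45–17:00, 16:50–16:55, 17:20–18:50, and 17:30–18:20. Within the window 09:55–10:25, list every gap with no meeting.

10:20-10:25

The merged coverage is 09:40-10:20, 16:45-17:00, 17:20-18:50.
Complement within 09:55-10:25: 10:20-10:25.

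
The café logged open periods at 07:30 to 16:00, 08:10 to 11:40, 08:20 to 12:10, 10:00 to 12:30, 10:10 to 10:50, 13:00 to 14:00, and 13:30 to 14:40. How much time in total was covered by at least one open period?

Merged: 07:30-16:00.
Length: 8 h 30 min.

8 h 30 min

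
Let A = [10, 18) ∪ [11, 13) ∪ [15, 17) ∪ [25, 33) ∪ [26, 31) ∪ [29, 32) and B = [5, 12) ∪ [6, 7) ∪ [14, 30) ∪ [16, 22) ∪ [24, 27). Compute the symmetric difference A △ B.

[5, 10) ∪ [12, 14) ∪ [18, 25) ∪ [30, 33)

First set merges to [10, 18), [25, 33).
Second set merges to [5, 12), [14, 30).
A but not B: [12, 14), [30, 33).
B but not A: [5, 10), [18, 25).
Combining gives A △ B.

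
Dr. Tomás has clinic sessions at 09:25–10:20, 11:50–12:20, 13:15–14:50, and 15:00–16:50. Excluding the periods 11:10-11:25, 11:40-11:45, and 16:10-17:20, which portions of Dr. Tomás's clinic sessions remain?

09:25–10:20: no B overlap → unchanged.
11:50–12:20: no B overlap → unchanged.
13:15–14:50: no B overlap → unchanged.
15:00–16:50 minus B → 15:00–16:10.

09:25–10:20, 11:50–12:20, 13:15–14:50, 15:00–16:10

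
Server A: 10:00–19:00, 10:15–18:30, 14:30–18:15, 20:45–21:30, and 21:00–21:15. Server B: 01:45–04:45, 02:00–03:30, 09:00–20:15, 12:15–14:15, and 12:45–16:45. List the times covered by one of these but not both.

01:45–04:45, 09:00–10:00, 19:00–20:15, 20:45–21:30

Merge the first list: 10:00–19:00, 20:45–21:30.
Merge the second list: 01:45–04:45, 09:00–20:15.
Only in the first: 20:45–21:30.
Only in the second: 01:45–04:45, 09:00–10:00, 19:00–20:15.
Together these are the periods covered by exactly one.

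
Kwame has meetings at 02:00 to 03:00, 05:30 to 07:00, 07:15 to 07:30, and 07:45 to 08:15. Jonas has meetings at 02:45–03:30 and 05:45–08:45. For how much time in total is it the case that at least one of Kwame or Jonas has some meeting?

A ∪ B = 02:00–03:30, 05:30–08:45.
Total: 1 h 30 min + 3 h 15 min = 4 h 45 min.

4 h 45 min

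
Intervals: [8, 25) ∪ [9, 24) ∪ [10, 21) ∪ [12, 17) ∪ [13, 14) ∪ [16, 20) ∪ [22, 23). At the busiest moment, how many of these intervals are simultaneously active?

5

At 13, 5 of the intervals are simultaneously active.
No point has more.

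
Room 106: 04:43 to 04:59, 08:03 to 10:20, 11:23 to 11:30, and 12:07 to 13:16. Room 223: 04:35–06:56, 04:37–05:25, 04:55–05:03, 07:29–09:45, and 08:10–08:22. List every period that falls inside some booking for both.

Merge the second list: 04:35-06:56, 07:29-09:45.
04:43-04:59 meets the second set on 04:43-04:59.
08:03-10:20 meets the second set on 08:03-09:45.
11:23-11:30: no overlap with the second set.
12:07-13:16: no overlap with the second set.

04:43-04:59, 08:03-09:45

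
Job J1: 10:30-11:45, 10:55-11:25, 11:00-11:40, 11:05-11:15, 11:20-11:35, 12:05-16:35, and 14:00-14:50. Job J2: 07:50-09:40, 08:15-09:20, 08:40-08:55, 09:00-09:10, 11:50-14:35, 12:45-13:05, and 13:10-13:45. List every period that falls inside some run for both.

12:05–14:35

First set merges to 10:30–11:45, 12:05–16:35.
Second set merges to 07:50–09:40, 11:50–14:35.
10:30–11:45: no overlap with the second set.
12:05–16:35 meets the second set on 12:05–14:35.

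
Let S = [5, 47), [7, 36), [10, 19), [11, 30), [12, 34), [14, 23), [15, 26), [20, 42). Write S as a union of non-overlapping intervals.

[7, 36) overlaps/touches [5, 47) → extend to [5, 47).
[10, 19) overlaps/touches [5, 47) → extend to [5, 47).
[11, 30) overlaps/touches [5, 47) → extend to [5, 47).
[12, 34) overlaps/touches [5, 47) → extend to [5, 47).
[14, 23) overlaps/touches [5, 47) → extend to [5, 47).
[15, 26) overlaps/touches [5, 47) → extend to [5, 47).
[20, 42) overlaps/touches [5, 47) → extend to [5, 47).

[5, 47)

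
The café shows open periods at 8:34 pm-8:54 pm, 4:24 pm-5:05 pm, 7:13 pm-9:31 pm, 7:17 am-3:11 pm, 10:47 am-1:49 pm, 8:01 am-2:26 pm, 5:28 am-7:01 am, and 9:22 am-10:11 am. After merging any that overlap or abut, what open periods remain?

Sort by start: 5:28 am–7:01 am, 7:17 am–3:11 pm, 8:01 am–2:26 pm, 9:22 am–10:11 am, 10:47 am–1:49 pm, 4:24 pm–5:05 pm, 7:13 pm–9:31 pm, 8:34 pm–8:54 pm.
7:17 am–3:11 pm is disjoint → start new block.
8:01 am–2:26 pm overlaps/touches 7:17 am–3:11 pm → extend to 7:17 am–3:11 pm.
9:22 am–10:11 am overlaps/touches 7:17 am–3:11 pm → extend to 7:17 am–3:11 pm.
10:47 am–1:49 pm overlaps/touches 7:17 am–3:11 pm → extend to 7:17 am–3:11 pm.
4:24 pm–5:05 pm is disjoint → start new block.
7:13 pm–9:31 pm is disjoint → start new block.
8:34 pm–8:54 pm overlaps/touches 7:13 pm–9:31 pm → extend to 7:13 pm–9:31 pm.

5:28 am–7:01 am, 7:17 am–3:11 pm, 4:24 pm–5:05 pm, 7:13 pm–9:31 pm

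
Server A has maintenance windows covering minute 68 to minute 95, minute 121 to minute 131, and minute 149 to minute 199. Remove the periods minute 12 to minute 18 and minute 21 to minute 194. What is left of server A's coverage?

minute 194 to minute 199

minute 68 to minute 95 lies entirely inside B → drops out.
minute 121 to minute 131 lies entirely inside B → drops out.
minute 149 to minute 199 with B removed leaves minute 194 to minute 199.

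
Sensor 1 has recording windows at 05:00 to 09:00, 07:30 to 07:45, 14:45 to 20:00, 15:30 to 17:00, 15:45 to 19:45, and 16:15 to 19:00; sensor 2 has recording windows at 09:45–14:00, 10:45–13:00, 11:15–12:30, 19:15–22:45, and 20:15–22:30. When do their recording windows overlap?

First set merges to 05:00–09:00, 14:45–20:00.
Second set merges to 09:45–14:00, 19:15–22:45.
05:00–09:00 falls entirely outside B.
14:45–20:00 overlaps B on 19:15–20:00.

19:15–20:00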